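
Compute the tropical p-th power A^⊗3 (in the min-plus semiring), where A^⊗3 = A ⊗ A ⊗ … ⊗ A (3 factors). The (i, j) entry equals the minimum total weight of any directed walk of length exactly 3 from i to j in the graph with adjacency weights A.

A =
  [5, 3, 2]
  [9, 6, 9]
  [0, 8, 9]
A^⊗3 =
  [7, 5, 4]
  [11, 12, 11]
  [2, 8, 7]

Each entry (A^⊗3)_ij equals the minimum over all length-3 walks i = v_0 → v_1 → … → v_3 = j of Σ_t A[v_t][v_{t+1}]. For example, for (i, j) = (0, 2) we minimise over 9 possible intermediate vertex sequences; the minimum is 4, attained along the walk 0 → 2 → 0 → 2.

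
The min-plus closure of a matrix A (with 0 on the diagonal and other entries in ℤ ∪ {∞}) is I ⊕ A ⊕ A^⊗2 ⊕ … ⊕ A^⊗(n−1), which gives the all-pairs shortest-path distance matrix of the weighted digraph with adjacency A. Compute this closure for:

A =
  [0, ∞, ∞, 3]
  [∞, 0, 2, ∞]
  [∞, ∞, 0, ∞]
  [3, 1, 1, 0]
Closure =
  [0, 4, 4, 3]
  [∞, 0, 2, ∞]
  [∞, ∞, 0, ∞]
  [3, 1, 1, 0]

This is the Floyd-Warshall all-pairs shortest-path computation. For each intermediate vertex k = 0, 1, …, 3, update dist[i][j] ← min(dist[i][j], dist[i][k] + dist[k][j]). The final matrix gives, for each (i, j), the minimum total weight of any directed path from i to j (possibly empty when i = j).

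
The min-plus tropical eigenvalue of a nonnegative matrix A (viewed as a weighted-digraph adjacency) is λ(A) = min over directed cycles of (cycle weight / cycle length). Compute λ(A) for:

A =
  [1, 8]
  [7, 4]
λ(A) = 1

Enumerate directed cycles and compute their means (weight / length). Sample:
  cycle 0 → 0: weight = 1, length = 1, mean = 1/1 ≈ 1.000
  cycle 1 → 1: weight = 4, length = 1, mean = 4/1 ≈ 4.000
  cycle 0 → 1 → 0: weight = 15, length = 2, mean = 15/2 ≈ 7.500
  cycle 1 → 0 → 1: weight = 15, length = 2, mean = 15/2 ≈ 7.500
Minimum mean = 1.000, attained e.g. along the cycle 0 → 0 with weight 1 and length 1. So λ(A) = 1/1 = 1.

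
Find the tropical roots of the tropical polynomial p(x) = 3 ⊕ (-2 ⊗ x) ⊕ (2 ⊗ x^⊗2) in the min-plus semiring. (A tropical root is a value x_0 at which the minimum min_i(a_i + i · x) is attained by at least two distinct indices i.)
Roots: {-4, 5}

Each tropical root is a break point of the lower envelope of the lines y = a_i + i · x (there are 3 lines, with slopes 0, 1, ..., 2). Only the lines that attain the minimum somewhere contribute to roots; other lines are dominated. Here the surviving (envelope) indices are i = 2, i = 1, i = 0.
Intersections between consecutive envelope lines give the roots: for adjacent envelope indices i < j the intersection is x = (a_i − a_j) / (j − i). Reading off the sorted break points: {-4, 5}.
Verification: at each break x_0, at least two indices attain the minimum of min_i(a_i + i · x_0).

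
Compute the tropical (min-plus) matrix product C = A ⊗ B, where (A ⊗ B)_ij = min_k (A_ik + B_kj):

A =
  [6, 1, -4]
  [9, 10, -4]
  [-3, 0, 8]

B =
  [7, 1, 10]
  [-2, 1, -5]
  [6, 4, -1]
A ⊗ B =
  [-1, 0, -5]
  [2, 0, -5]
  [-2, -2, -5]

Apply the min-plus product entry-by-entry:
  C[0][0] = min over k of (A[0][0] + B[0][0] = 6 + 7 = 13, A[0][1] + B[1][0] = 1 + -2 = -1, A[0][2] + B[2][0] = -4 + 6 = 2) = -1 (attained at k = 1)
  C[0][1] = min over k of (A[0][0] + B[0][1] = 6 + 1 = 7, A[0][1] + B[1][1] = 1 + 1 = 2, A[0][2] + B[2][1] = -4 + 4 = 0) = 0 (attained at k = 2)
  C[0][2] = min over k of (A[0][0] + B[0][2] = 6 + 10 = 16, A[0][1] + B[1][2] = 1 + -5 = -4, A[0][2] + B[2][2] = -4 + -1 = -5) = -5 (attained at k = 2)
  C[1][0] = min over k of (A[1][0] + B[0][0] = 9 + 7 = 16, A[1][1] + B[1][0] = 10 + -2 = 8, A[1][2] + B[2][0] = -4 + 6 = 2) = 2 (attained at k = 2)
  C[1][1] = min over k of (A[1][0] + B[0][1] = 9 + 1 = 10, A[1][1] + B[1][1] = 10 + 1 = 11, A[1][2] + B[2][1] = -4 + 4 = 0) = 0 (attained at k = 2)
  C[1][2] = min over k of (A[1][0] + B[0][2] = 9 + 10 = 19, A[1][1] + B[1][2] = 10 + -5 = 5, A[1][2] + B[2][2] = -4 + -1 = -5) = -5 (attained at k = 2)
  C[2][0] = min over k of (A[2][0] + B[0][0] = -3 + 7 = 4, A[2][1] + B[1][0] = 0 + -2 = -2, A[2][2] + B[2][0] = 8 + 6 = 14) = -2 (attained at k = 1)
  C[2][1] = min over k of (A[2][0] + B[0][1] = -3 + 1 = -2, A[2][1] + B[1][1] = 0 + 1 = 1, A[2][2] + B[2][1] = 8 + 4 = 12) = -2 (attained at k = 0)
  C[2][2] = min over k of (A[2][0] + B[0][2] = -3 + 10 = 7, A[2][1] + B[1][2] = 0 + -5 = -5, A[2][2] + B[2][2] = 8 + -1 = 7) = -5 (attained at k = 1)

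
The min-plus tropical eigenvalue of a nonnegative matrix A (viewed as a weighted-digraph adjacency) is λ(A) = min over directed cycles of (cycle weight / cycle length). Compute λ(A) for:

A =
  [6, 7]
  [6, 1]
λ(A) = 1

Enumerate directed cycles and compute their means (weight / length). Sample:
  cycle 0 → 0: weight = 6, length = 1, mean = 6/1 ≈ 6.000
  cycle 1 → 1: weight = 1, length = 1, mean = 1/1 ≈ 1.000
  cycle 0 → 1 → 0: weight = 13, length = 2, mean = 13/2 ≈ 6.500
  cycle 1 → 0 → 1: weight = 13, length = 2, mean = 13/2 ≈ 6.500
Minimum mean = 1.000, attained e.g. along the cycle 1 → 1 with weight 1 and length 1. So λ(A) = 1/1 = 1.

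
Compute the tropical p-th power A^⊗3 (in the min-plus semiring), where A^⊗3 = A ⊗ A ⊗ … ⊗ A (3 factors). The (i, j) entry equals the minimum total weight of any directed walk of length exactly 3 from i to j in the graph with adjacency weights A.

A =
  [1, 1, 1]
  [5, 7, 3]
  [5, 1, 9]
A^⊗3 =
  [3, 3, 3]
  [7, 7, 7]
  [7, 5, 7]

Each entry (A^⊗3)_ij equals the minimum over all length-3 walks i = v_0 → v_1 → … → v_3 = j of Σ_t A[v_t][v_{t+1}]. For example, for (i, j) = (0, 2) we minimise over 9 possible intermediate vertex sequences; the minimum is 3, attained along the walk 0 → 0 → 0 → 2.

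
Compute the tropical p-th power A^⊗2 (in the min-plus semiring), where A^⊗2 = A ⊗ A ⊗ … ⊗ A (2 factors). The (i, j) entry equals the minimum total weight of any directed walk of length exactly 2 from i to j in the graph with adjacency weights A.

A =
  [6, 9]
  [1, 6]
A^⊗2 =
  [10, 15]
  [7, 10]

Each entry (A^⊗2)_ij equals the minimum over all length-2 walks i = v_0 → v_1 → … → v_2 = j of Σ_t A[v_t][v_{t+1}]. For example, for (i, j) = (0, 1) we minimise over 2 possible intermediate vertex sequences; the minimum is 15, attained along the walk 0 → 0 → 1.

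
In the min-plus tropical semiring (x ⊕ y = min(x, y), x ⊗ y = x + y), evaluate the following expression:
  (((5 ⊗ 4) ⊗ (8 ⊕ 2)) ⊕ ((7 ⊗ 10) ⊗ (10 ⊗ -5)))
(((5 ⊗ 4) ⊗ (8 ⊕ 2)) ⊕ ((7 ⊗ 10) ⊗ (10 ⊗ -5))) = 11

Expand innermost to outermost. Recall ⊕ takes the minimum of its arguments and ⊗ takes their sum. Working out the expression (((5 ⊗ 4) ⊗ (8 ⊕ 2)) ⊕ ((7 ⊗ 10) ⊗ (10 ⊗ -5))) gives 11.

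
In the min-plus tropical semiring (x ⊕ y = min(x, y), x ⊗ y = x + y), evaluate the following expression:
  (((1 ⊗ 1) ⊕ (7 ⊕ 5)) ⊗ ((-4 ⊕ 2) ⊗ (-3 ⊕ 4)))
(((1 ⊗ 1) ⊕ (7 ⊕ 5)) ⊗ ((-4 ⊕ 2) ⊗ (-3 ⊕ 4))) = -5

Expand innermost to outermost. Recall ⊕ takes the minimum of its arguments and ⊗ takes their sum. Working out the expression (((1 ⊗ 1) ⊕ (7 ⊕ 5)) ⊗ ((-4 ⊕ 2) ⊗ (-3 ⊕ 4))) gives -5.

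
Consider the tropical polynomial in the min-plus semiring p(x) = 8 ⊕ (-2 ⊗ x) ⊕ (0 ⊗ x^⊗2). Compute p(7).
p(7) = 5

A tropical monomial a ⊗ x^⊗i evaluates to a + i · x. Evaluating each term at x = 7:
  Term 0 contributes 8 + 0 · 7 = 8
  Term 1 contributes -2 + 1 · 7 = 5
  Term 2 contributes 0 + 2 · 7 = 14
p(7) = ⊕ of these = min[8, 5, 14] = 5.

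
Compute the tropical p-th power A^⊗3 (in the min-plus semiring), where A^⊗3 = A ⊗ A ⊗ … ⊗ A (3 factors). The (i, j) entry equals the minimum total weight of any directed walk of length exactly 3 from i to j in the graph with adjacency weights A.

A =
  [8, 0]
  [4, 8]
A^⊗3 =
  [12, 4]
  [8, 12]

Each entry (A^⊗3)_ij equals the minimum over all length-3 walks i = v_0 → v_1 → … → v_3 = j of Σ_t A[v_t][v_{t+1}]. For example, for (i, j) = (0, 1) we minimise over 4 possible intermediate vertex sequences; the minimum is 4, attained along the walk 0 → 1 → 0 → 1.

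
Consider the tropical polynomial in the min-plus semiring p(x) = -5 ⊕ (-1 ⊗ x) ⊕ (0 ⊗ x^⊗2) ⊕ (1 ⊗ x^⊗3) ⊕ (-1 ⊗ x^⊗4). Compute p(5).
p(5) = -5

A tropical monomial a ⊗ x^⊗i evaluates to a + i · x. Evaluating each term at x = 5:
  Term 0 contributes -5 + 0 · 5 = -5
  Term 1 contributes -1 + 1 · 5 = 4
  Term 2 contributes 0 + 2 · 5 = 10
  Term 3 contributes 1 + 3 · 5 = 16
  Term 4 contributes -1 + 4 · 5 = 19
p(5) = ⊕ of these = min[-5, 4, 10, 16, 19] = -5.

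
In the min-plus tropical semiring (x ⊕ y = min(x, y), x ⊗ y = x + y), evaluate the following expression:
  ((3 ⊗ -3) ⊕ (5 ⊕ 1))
((3 ⊗ -3) ⊕ (5 ⊕ 1)) = 0

Expand innermost to outermost. Recall ⊕ takes the minimum of its arguments and ⊗ takes their sum. Working out the expression ((3 ⊗ -3) ⊕ (5 ⊕ 1)) gives 0.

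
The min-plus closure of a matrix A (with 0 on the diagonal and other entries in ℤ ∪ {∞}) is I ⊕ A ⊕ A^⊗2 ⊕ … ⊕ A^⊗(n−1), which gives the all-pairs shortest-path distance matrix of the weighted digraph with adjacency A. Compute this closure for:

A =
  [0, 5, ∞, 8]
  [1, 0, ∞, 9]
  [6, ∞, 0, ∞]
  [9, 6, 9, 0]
Closure =
  [0, 5, 17, 8]
  [1, 0, 18, 9]
  [6, 11, 0, 14]
  [7, 6, 9, 0]

This is the Floyd-Warshall all-pairs shortest-path computation. For each intermediate vertex k = 0, 1, …, 3, update dist[i][j] ← min(dist[i][j], dist[i][k] + dist[k][j]). The final matrix gives, for each (i, j), the minimum total weight of any directed path from i to j (possibly empty when i = j).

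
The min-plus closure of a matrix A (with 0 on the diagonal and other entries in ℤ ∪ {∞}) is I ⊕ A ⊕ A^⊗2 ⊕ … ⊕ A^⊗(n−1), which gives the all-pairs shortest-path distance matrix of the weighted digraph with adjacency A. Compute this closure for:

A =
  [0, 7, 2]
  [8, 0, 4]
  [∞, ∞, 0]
Closure =
  [0, 7, 2]
  [8, 0, 4]
  [∞, ∞, 0]

This is the Floyd-Warshall all-pairs shortest-path computation. For each intermediate vertex k = 0, 1, …, 2, update dist[i][j] ← min(dist[i][j], dist[i][k] + dist[k][j]). The final matrix gives, for each (i, j), the minimum total weight of any directed path from i to j (possibly empty when i = j).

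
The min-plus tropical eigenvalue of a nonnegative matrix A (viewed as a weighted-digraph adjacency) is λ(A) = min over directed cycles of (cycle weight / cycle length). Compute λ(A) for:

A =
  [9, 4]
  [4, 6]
λ(A) = 4

Enumerate directed cycles and compute their means (weight / length). Sample:
  cycle 0 → 0: weight = 9, length = 1, mean = 9/1 ≈ 9.000
  cycle 1 → 1: weight = 6, length = 1, mean = 6/1 ≈ 6.000
  cycle 0 → 1 → 0: weight = 8, length = 2, mean = 8/2 ≈ 4.000
  cycle 1 → 0 → 1: weight = 8, length = 2, mean = 8/2 ≈ 4.000
Minimum mean = 4.000, attained e.g. along the cycle 0 → 1 → 0 with weight 8 and length 2. So λ(A) = 8/2 = 4.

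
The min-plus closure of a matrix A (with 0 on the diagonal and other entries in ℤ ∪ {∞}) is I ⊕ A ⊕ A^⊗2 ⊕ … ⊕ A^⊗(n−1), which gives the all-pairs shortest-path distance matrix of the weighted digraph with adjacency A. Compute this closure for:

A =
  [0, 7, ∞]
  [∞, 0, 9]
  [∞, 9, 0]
Closure =
  [0, 7, 16]
  [∞, 0, 9]
  [∞, 9, 0]

This is the Floyd-Warshall all-pairs shortest-path computation. For each intermediate vertex k = 0, 1, …, 2, update dist[i][j] ← min(dist[i][j], dist[i][k] + dist[k][j]). The final matrix gives, for each (i, j), the minimum total weight of any directed path from i to j (possibly empty when i = j).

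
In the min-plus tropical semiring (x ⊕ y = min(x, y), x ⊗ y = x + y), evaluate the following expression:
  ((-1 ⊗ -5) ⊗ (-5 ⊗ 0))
((-1 ⊗ -5) ⊗ (-5 ⊗ 0)) = -11

Expand innermost to outermost. Recall ⊕ takes the minimum of its arguments and ⊗ takes their sum. Working out the expression ((-1 ⊗ -5) ⊗ (-5 ⊗ 0)) gives -11.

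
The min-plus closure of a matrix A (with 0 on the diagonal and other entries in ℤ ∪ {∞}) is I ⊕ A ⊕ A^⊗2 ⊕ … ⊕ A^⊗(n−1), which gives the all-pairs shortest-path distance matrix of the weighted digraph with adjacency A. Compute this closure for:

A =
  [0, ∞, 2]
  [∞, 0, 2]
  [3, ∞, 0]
Closure =
  [0, ∞, 2]
  [5, 0, 2]
  [3, ∞, 0]

This is the Floyd-Warshall all-pairs shortest-path computation. For each intermediate vertex k = 0, 1, …, 2, update dist[i][j] ← min(dist[i][j], dist[i][k] + dist[k][j]). The final matrix gives, for each (i, j), the minimum total weight of any directed path from i to j (possibly empty when i = j).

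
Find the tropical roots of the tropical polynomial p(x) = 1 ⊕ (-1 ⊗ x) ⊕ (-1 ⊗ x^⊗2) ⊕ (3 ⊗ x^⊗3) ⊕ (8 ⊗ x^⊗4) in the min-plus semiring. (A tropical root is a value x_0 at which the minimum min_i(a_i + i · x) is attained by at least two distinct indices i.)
Roots: {-5, -4, 0, 2}

Each tropical root is a break point of the lower envelope of the lines y = a_i + i · x (there are 5 lines, with slopes 0, 1, ..., 4). Only the lines that attain the minimum somewhere contribute to roots; other lines are dominated. Here the surviving (envelope) indices are i = 4, i = 3, i = 2, i = 1, i = 0.
Intersections between consecutive envelope lines give the roots: for adjacent envelope indices i < j the intersection is x = (a_i − a_j) / (j − i). Reading off the sorted break points: {-5, -4, 0, 2}.
Verification: at each break x_0, at least two indices attain the minimum of min_i(a_i + i · x_0).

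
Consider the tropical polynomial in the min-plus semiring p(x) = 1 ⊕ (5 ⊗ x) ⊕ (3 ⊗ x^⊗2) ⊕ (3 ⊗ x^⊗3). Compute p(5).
p(5) = 1

A tropical monomial a ⊗ x^⊗i evaluates to a + i · x. Evaluating each term at x = 5:
  Term 0 contributes 1 + 0 · 5 = 1
  Term 1 contributes 5 + 1 · 5 = 10
  Term 2 contributes 3 + 2 · 5 = 13
  Term 3 contributes 3 + 3 · 5 = 18
p(5) = ⊕ of these = min[1, 10, 13, 18] = 1.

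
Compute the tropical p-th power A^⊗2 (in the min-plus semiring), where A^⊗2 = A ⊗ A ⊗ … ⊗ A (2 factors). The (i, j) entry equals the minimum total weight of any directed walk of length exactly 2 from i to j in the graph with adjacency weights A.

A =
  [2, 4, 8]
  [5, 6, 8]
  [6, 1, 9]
A^⊗2 =
  [4, 6, 10]
  [7, 9, 13]
  [6, 7, 9]

Each entry (A^⊗2)_ij equals the minimum over all length-2 walks i = v_0 → v_1 → … → v_2 = j of Σ_t A[v_t][v_{t+1}]. For example, for (i, j) = (0, 2) we minimise over 3 possible intermediate vertex sequences; the minimum is 10, attained along the walk 0 → 0 → 2.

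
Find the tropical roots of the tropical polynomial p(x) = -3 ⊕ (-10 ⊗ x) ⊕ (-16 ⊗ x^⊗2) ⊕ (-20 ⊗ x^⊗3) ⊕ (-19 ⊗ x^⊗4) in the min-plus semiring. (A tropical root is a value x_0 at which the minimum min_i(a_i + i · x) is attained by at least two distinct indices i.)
Roots: {-1, 4, 6, 7}

Each tropical root is a break point of the lower envelope of the lines y = a_i + i · x (there are 5 lines, with slopes 0, 1, ..., 4). Only the lines that attain the minimum somewhere contribute to roots; other lines are dominated. Here the surviving (envelope) indices are i = 4, i = 3, i = 2, i = 1, i = 0.
Intersections between consecutive envelope lines give the roots: for adjacent envelope indices i < j the intersection is x = (a_i − a_j) / (j − i). Reading off the sorted break points: {-1, 4, 6, 7}.
Verification: at each break x_0, at least two indices attain the minimum of min_i(a_i + i · x_0).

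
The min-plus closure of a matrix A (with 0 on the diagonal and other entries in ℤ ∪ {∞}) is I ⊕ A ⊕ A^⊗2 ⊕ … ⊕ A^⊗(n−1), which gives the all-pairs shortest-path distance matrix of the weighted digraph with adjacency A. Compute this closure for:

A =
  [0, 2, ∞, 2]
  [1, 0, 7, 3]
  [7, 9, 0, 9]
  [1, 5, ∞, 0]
Closure =
  [0, 2, 9, 2]
  [1, 0, 7, 3]
  [7, 9, 0, 9]
  [1, 3, 10, 0]

This is the Floyd-Warshall all-pairs shortest-path computation. For each intermediate vertex k = 0, 1, …, 3, update dist[i][j] ← min(dist[i][j], dist[i][k] + dist[k][j]). The final matrix gives, for each (i, j), the minimum total weight of any directed path from i to j (possibly empty when i = j).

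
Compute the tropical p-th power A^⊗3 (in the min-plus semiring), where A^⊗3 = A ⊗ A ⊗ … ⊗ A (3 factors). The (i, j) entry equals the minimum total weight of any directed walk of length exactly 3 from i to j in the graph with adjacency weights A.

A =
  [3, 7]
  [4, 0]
A^⊗3 =
  [9, 7]
  [4, 0]

Each entry (A^⊗3)_ij equals the minimum over all length-3 walks i = v_0 → v_1 → … → v_3 = j of Σ_t A[v_t][v_{t+1}]. For example, for (i, j) = (0, 1) we minimise over 4 possible intermediate vertex sequences; the minimum is 7, attained along the walk 0 → 1 → 1 → 1.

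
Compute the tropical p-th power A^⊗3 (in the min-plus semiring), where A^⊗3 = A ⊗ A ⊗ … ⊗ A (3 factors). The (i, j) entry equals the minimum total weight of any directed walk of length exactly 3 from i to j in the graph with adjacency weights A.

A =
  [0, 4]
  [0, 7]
A^⊗3 =
  [0, 4]
  [0, 4]

Each entry (A^⊗3)_ij equals the minimum over all length-3 walks i = v_0 → v_1 → … → v_3 = j of Σ_t A[v_t][v_{t+1}]. For example, for (i, j) = (0, 1) we minimise over 4 possible intermediate vertex sequences; the minimum is 4, attained along the walk 0 → 0 → 0 → 1.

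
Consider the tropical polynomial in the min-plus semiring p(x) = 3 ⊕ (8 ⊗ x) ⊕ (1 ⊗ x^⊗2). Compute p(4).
p(4) = 3

A tropical monomial a ⊗ x^⊗i evaluates to a + i · x. Evaluating each term at x = 4:
  Term 0 contributes 3 + 0 · 4 = 3
  Term 1 contributes 8 + 1 · 4 = 12
  Term 2 contributes 1 + 2 · 4 = 9
p(4) = ⊕ of these = min[3, 12, 9] = 3.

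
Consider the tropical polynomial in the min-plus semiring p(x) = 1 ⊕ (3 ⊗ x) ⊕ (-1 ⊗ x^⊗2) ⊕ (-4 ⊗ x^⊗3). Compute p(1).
p(1) = -1

A tropical monomial a ⊗ x^⊗i evaluates to a + i · x. Evaluating each term at x = 1:
  Term 0 contributes 1 + 0 · 1 = 1
  Term 1 contributes 3 + 1 · 1 = 4
  Term 2 contributes -1 + 2 · 1 = 1
  Term 3 contributes -4 + 3 · 1 = -1
p(1) = ⊕ of these = min[1, 4, 1, -1] = -1.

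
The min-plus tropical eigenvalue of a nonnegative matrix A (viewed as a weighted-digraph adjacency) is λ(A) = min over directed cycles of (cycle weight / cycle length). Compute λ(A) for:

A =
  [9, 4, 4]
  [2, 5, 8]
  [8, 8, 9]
λ(A) = 3

Enumerate directed cycles and compute their means (weight / length). Sample:
  cycle 0 → 0: weight = 9, length = 1, mean = 9/1 ≈ 9.000
  cycle 1 → 1: weight = 5, length = 1, mean = 5/1 ≈ 5.000
  cycle 2 → 2: weight = 9, length = 1, mean = 9/1 ≈ 9.000
  cycle 0 → 1 → 0: weight = 6, length = 2, mean = 6/2 ≈ 3.000
  cycle 0 → 2 → 0: weight = 12, length = 2, mean = 12/2 ≈ 6.000
  cycle 1 → 0 → 1: weight = 6, length = 2, mean = 6/2 ≈ 3.000
Minimum mean = 3.000, attained e.g. along the cycle 0 → 1 → 0 with weight 6 and length 2. So λ(A) = 6/2 = 3.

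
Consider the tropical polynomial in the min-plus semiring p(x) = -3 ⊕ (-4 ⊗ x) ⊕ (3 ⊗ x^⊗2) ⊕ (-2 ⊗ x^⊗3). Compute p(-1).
p(-1) = -5

A tropical monomial a ⊗ x^⊗i evaluates to a + i · x. Evaluating each term at x = -1:
  Term 0 contributes -3 + 0 · -1 = -3
  Term 1 contributes -4 + 1 · -1 = -5
  Term 2 contributes 3 + 2 · -1 = 1
  Term 3 contributes -2 + 3 · -1 = -5
p(-1) = ⊕ of these = min[-3, -5, 1, -5] = -5.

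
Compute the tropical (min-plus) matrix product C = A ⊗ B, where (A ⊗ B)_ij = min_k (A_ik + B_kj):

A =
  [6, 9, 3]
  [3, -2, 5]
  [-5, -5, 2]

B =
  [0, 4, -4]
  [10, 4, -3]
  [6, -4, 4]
A ⊗ B =
  [6, -1, 2]
  [3, 1, -5]
  [-5, -2, -9]

Apply the min-plus product entry-by-entry:
  C[0][0] = min over k of (A[0][0] + B[0][0] = 6 + 0 = 6, A[0][1] + B[1][0] = 9 + 10 = 19, A[0][2] + B[2][0] = 3 + 6 = 9) = 6 (attained at k = 0)
  C[0][1] = min over k of (A[0][0] + B[0][1] = 6 + 4 = 10, A[0][1] + B[1][1] = 9 + 4 = 13, A[0][2] + B[2][1] = 3 + -4 = -1) = -1 (attained at k = 2)
  C[0][2] = min over k of (A[0][0] + B[0][2] = 6 + -4 = 2, A[0][1] + B[1][2] = 9 + -3 = 6, A[0][2] + B[2][2] = 3 + 4 = 7) = 2 (attained at k = 0)
  C[1][0] = min over k of (A[1][0] + B[0][0] = 3 + 0 = 3, A[1][1] + B[1][0] = -2 + 10 = 8, A[1][2] + B[2][0] = 5 + 6 = 11) = 3 (attained at k = 0)
  C[1][1] = min over k of (A[1][0] + B[0][1] = 3 + 4 = 7, A[1][1] + B[1][1] = -2 + 4 = 2, A[1][2] + B[2][1] = 5 + -4 = 1) = 1 (attained at k = 2)
  C[1][2] = min over k of (A[1][0] + B[0][2] = 3 + -4 = -1, A[1][1] + B[1][2] = -2 + -3 = -5, A[1][2] + B[2][2] = 5 + 4 = 9) = -5 (attained at k = 1)
  C[2][0] = min over k of (A[2][0] + B[0][0] = -5 + 0 = -5, A[2][1] + B[1][0] = -5 + 10 = 5, A[2][2] + B[2][0] = 2 + 6 = 8) = -5 (attained at k = 0)
  C[2][1] = min over k of (A[2][0] + B[0][1] = -5 + 4 = -1, A[2][1] + B[1][1] = -5 + 4 = -1, A[2][2] + B[2][1] = 2 + -4 = -2) = -2 (attained at k = 2)
  C[2][2] = min over k of (A[2][0] + B[0][2] = -5 + -4 = -9, A[2][1] + B[1][2] = -5 + -3 = -8, A[2][2] + B[2][2] = 2 + 4 = 6) = -9 (attained at k = 0)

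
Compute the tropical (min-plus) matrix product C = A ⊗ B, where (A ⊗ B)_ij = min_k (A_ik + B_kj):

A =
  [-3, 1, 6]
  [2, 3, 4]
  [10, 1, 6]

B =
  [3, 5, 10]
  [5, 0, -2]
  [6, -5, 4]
A ⊗ B =
  [0, 1, -1]
  [5, -1, 1]
  [6, 1, -1]

Apply the min-plus product entry-by-entry:
  C[0][0] = min over k of (A[0][0] + B[0][0] = -3 + 3 = 0, A[0][1] + B[1][0] = 1 + 5 = 6, A[0][2] + B[2][0] = 6 + 6 = 12) = 0 (attained at k = 0)
  C[0][1] = min over k of (A[0][0] + B[0][1] = -3 + 5 = 2, A[0][1] + B[1][1] = 1 + 0 = 1, A[0][2] + B[2][1] = 6 + -5 = 1) = 1 (attained at k = 1)
  C[0][2] = min over k of (A[0][0] + B[0][2] = -3 + 10 = 7, A[0][1] + B[1][2] = 1 + -2 = -1, A[0][2] + B[2][2] = 6 + 4 = 10) = -1 (attained at k = 1)
  C[1][0] = min over k of (A[1][0] + B[0][0] = 2 + 3 = 5, A[1][1] + B[1][0] = 3 + 5 = 8, A[1][2] + B[2][0] = 4 + 6 = 10) = 5 (attained at k = 0)
  C[1][1] = min over k of (A[1][0] + B[0][1] = 2 + 5 = 7, A[1][1] + B[1][1] = 3 + 0 = 3, A[1][2] + B[2][1] = 4 + -5 = -1) = -1 (attained at k = 2)
  C[1][2] = min over k of (A[1][0] + B[0][2] = 2 + 10 = 12, A[1][1] + B[1][2] = 3 + -2 = 1, A[1][2] + B[2][2] = 4 + 4 = 8) = 1 (attained at k = 1)
  C[2][0] = min over k of (A[2][0] + B[0][0] = 10 + 3 = 13, A[2][1] + B[1][0] = 1 + 5 = 6, A[2][2] + B[2][0] = 6 + 6 = 12) = 6 (attained at k = 1)
  C[2][1] = min over k of (A[2][0] + B[0][1] = 10 + 5 = 15, A[2][1] + B[1][1] = 1 + 0 = 1, A[2][2] + B[2][1] = 6 + -5 = 1) = 1 (attained at k = 1)
  C[2][2] = min over k of (A[2][0] + B[0][2] = 10 + 10 = 20, A[2][1] + B[1][2] = 1 + -2 = -1, A[2][2] + B[2][2] = 6 + 4 = 10) = -1 (attained at k = 1)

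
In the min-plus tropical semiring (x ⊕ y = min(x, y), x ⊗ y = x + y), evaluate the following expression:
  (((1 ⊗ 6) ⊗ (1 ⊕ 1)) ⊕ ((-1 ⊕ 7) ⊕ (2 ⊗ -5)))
(((1 ⊗ 6) ⊗ (1 ⊕ 1)) ⊕ ((-1 ⊕ 7) ⊕ (2 ⊗ -5))) = -3

Expand innermost to outermost. Recall ⊕ takes the minimum of its arguments and ⊗ takes their sum. Working out the expression (((1 ⊗ 6) ⊗ (1 ⊕ 1)) ⊕ ((-1 ⊕ 7) ⊕ (2 ⊗ -5))) gives -3.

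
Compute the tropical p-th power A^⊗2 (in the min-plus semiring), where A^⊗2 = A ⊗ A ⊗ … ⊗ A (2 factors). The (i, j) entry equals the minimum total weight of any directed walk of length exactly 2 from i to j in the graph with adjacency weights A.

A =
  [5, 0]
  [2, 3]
A^⊗2 =
  [2, 3]
  [5, 2]

Each entry (A^⊗2)_ij equals the minimum over all length-2 walks i = v_0 → v_1 → … → v_2 = j of Σ_t A[v_t][v_{t+1}]. For example, for (i, j) = (0, 1) we minimise over 2 possible intermediate vertex sequences; the minimum is 3, attained along the walk 0 → 1 → 1.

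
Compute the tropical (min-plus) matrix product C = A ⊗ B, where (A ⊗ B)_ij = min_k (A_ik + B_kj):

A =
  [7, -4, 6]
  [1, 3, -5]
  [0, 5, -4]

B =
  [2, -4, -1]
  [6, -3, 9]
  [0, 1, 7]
A ⊗ B =
  [2, -7, 5]
  [-5, -4, 0]
  [-4, -4, -1]

Apply the min-plus product entry-by-entry:
  C[0][0] = min over k of (A[0][0] + B[0][0] = 7 + 2 = 9, A[0][1] + B[1][0] = -4 + 6 = 2, A[0][2] + B[2][0] = 6 + 0 = 6) = 2 (attained at k = 1)
  C[0][1] = min over k of (A[0][0] + B[0][1] = 7 + -4 = 3, A[0][1] + B[1][1] = -4 + -3 = -7, A[0][2] + B[2][1] = 6 + 1 = 7) = -7 (attained at k = 1)
  C[0][2] = min over k of (A[0][0] + B[0][2] = 7 + -1 = 6, A[0][1] + B[1][2] = -4 + 9 = 5, A[0][2] + B[2][2] = 6 + 7 = 13) = 5 (attained at k = 1)
  C[1][0] = min over k of (A[1][0] + B[0][0] = 1 + 2 = 3, A[1][1] + B[1][0] = 3 + 6 = 9, A[1][2] + B[2][0] = -5 + 0 = -5) = -5 (attained at k = 2)
  C[1][1] = min over k of (A[1][0] + B[0][1] = 1 + -4 = -3, A[1][1] + B[1][1] = 3 + -3 = 0, A[1][2] + B[2][1] = -5 + 1 = -4) = -4 (attained at k = 2)
  C[1][2] = min over k of (A[1][0] + B[0][2] = 1 + -1 = 0, A[1][1] + B[1][2] = 3 + 9 = 12, A[1][2] + B[2][2] = -5 + 7 = 2) = 0 (attained at k = 0)
  C[2][0] = min over k of (A[2][0] + B[0][0] = 0 + 2 = 2, A[2][1] + B[1][0] = 5 + 6 = 11, A[2][2] + B[2][0] = -4 + 0 = -4) = -4 (attained at k = 2)
  C[2][1] = min over k of (A[2][0] + B[0][1] = 0 + -4 = -4, A[2][1] + B[1][1] = 5 + -3 = 2, A[2][2] + B[2][1] = -4 + 1 = -3) = -4 (attained at k = 0)
  C[2][2] = min over k of (A[2][0] + B[0][2] = 0 + -1 = -1, A[2][1] + B[1][2] = 5 + 9 = 14, A[2][2] + B[2][2] = -4 + 7 = 3) = -1 (attained at k = 0)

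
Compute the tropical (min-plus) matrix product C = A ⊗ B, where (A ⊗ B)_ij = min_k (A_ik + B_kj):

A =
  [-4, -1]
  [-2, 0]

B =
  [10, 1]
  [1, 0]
A ⊗ B =
  [0, -3]
  [1, -1]

Apply the min-plus product entry-by-entry:
  C[0][0] = min over k of (A[0][0] + B[0][0] = -4 + 10 = 6, A[0][1] + B[1][0] = -1 + 1 = 0) = 0 (attained at k = 1)
  C[0][1] = min over k of (A[0][0] + B[0][1] = -4 + 1 = -3, A[0][1] + B[1][1] = -1 + 0 = -1) = -3 (attained at k = 0)
  C[1][0] = min over k of (A[1][0] + B[0][0] = -2 + 10 = 8, A[1][1] + B[1][0] = 0 + 1 = 1) = 1 (attained at k = 1)
  C[1][1] = min over k of (A[1][0] + B[0][1] = -2 + 1 = -1, A[1][1] + B[1][1] = 0 + 0 = 0) = -1 (attained at k = 0)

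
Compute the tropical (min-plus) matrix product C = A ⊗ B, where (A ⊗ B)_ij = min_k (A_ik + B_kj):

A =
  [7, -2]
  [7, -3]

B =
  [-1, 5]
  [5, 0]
A ⊗ B =
  [3, -2]
  [2, -3]

Apply the min-plus product entry-by-entry:
  C[0][0] = min over k of (A[0][0] + B[0][0] = 7 + -1 = 6, A[0][1] + B[1][0] = -2 + 5 = 3) = 3 (attained at k = 1)
  C[0][1] = min over k of (A[0][0] + B[0][1] = 7 + 5 = 12, A[0][1] + B[1][1] = -2 + 0 = -2) = -2 (attained at k = 1)
  C[1][0] = min over k of (A[1][0] + B[0][0] = 7 + -1 = 6, A[1][1] + B[1][0] = -3 + 5 = 2) = 2 (attained at k = 1)
  C[1][1] = min over k of (A[1][0] + B[0][1] = 7 + 5 = 12, A[1][1] + B[1][1] = -3 + 0 = -3) = -3 (attained at k = 1)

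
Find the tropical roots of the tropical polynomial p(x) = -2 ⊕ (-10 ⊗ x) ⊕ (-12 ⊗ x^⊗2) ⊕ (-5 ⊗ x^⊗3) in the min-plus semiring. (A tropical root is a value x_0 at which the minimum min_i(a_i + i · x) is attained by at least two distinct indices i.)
Roots: {-7, 2, 8}

Each tropical root is a break point of the lower envelope of the lines y = a_i + i · x (there are 4 lines, with slopes 0, 1, ..., 3). Only the lines that attain the minimum somewhere contribute to roots; other lines are dominated. Here the surviving (envelope) indices are i = 3, i = 2, i = 1, i = 0.
Intersections between consecutive envelope lines give the roots: for adjacent envelope indices i < j the intersection is x = (a_i − a_j) / (j − i). Reading off the sorted break points: {-7, 2, 8}.
Verification: at each break x_0, at least two indices attain the minimum of min_i(a_i + i · x_0).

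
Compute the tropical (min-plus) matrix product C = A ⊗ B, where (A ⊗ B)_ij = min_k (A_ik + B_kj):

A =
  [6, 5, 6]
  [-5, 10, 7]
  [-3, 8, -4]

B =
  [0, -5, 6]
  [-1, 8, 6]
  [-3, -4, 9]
A ⊗ B =
  [3, 1, 11]
  [-5, -10, 1]
  [-7, -8, 3]

Apply the min-plus product entry-by-entry:
  C[0][0] = min over k of (A[0][0] + B[0][0] = 6 + 0 = 6, A[0][1] + B[1][0] = 5 + -1 = 4, A[0][2] + B[2][0] = 6 + -3 = 3) = 3 (attained at k = 2)
  C[0][1] = min over k of (A[0][0] + B[0][1] = 6 + -5 = 1, A[0][1] + B[1][1] = 5 + 8 = 13, A[0][2] + B[2][1] = 6 + -4 = 2) = 1 (attained at k = 0)
  C[0][2] = min over k of (A[0][0] + B[0][2] = 6 + 6 = 12, A[0][1] + B[1][2] = 5 + 6 = 11, A[0][2] + B[2][2] = 6 + 9 = 15) = 11 (attained at k = 1)
  C[1][0] = min over k of (A[1][0] + B[0][0] = -5 + 0 = -5, A[1][1] + B[1][0] = 10 + -1 = 9, A[1][2] + B[2][0] = 7 + -3 = 4) = -5 (attained at k = 0)
  C[1][1] = min over k of (A[1][0] + B[0][1] = -5 + -5 = -10, A[1][1] + B[1][1] = 10 + 8 = 18, A[1][2] + B[2][1] = 7 + -4 = 3) = -10 (attained at k = 0)
  C[1][2] = min over k of (A[1][0] + B[0][2] = -5 + 6 = 1, A[1][1] + B[1][2] = 10 + 6 = 16, A[1][2] + B[2][2] = 7 + 9 = 16) = 1 (attained at k = 0)
  C[2][0] = min over k of (A[2][0] + B[0][0] = -3 + 0 = -3, A[2][1] + B[1][0] = 8 + -1 = 7, A[2][2] + B[2][0] = -4 + -3 = -7) = -7 (attained at k = 2)
  C[2][1] = min over k of (A[2][0] + B[0][1] = -3 + -5 = -8, A[2][1] + B[1][1] = 8 + 8 = 16, A[2][2] + B[2][1] = -4 + -4 = -8) = -8 (attained at k = 0)
  C[2][2] = min over k of (A[2][0] + B[0][2] = -3 + 6 = 3, A[2][1] + B[1][2] = 8 + 6 = 14, A[2][2] + B[2][2] = -4 + 9 = 5) = 3 (attained at k = 0)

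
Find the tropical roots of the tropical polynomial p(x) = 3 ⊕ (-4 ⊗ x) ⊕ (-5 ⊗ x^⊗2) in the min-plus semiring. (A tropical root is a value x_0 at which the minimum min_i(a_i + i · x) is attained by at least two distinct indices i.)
Roots: {1, 7}

Each tropical root is a break point of the lower envelope of the lines y = a_i + i · x (there are 3 lines, with slopes 0, 1, ..., 2). Only the lines that attain the minimum somewhere contribute to roots; other lines are dominated. Here the surviving (envelope) indices are i = 2, i = 1, i = 0.
Intersections between consecutive envelope lines give the roots: for adjacent envelope indices i < j the intersection is x = (a_i − a_j) / (j − i). Reading off the sorted break points: {1, 7}.
Verification: at each break x_0, at least two indices attain the minimum of min_i(a_i + i · x_0).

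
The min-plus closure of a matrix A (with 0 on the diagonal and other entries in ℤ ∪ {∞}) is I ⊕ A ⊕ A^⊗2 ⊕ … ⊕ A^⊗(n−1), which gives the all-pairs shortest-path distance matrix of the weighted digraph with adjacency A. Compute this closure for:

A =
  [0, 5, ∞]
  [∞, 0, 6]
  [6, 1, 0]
Closure =
  [0, 5, 11]
  [12, 0, 6]
  [6, 1, 0]

This is the Floyd-Warshall all-pairs shortest-path computation. For each intermediate vertex k = 0, 1, …, 2, update dist[i][j] ← min(dist[i][j], dist[i][k] + dist[k][j]). The final matrix gives, for each (i, j), the minimum total weight of any directed path from i to j (possibly empty when i = j).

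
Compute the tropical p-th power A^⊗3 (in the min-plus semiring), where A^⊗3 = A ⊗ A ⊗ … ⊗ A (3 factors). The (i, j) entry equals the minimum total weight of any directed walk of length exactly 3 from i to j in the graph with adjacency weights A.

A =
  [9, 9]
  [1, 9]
A^⊗3 =
  [19, 19]
  [11, 19]

Each entry (A^⊗3)_ij equals the minimum over all length-3 walks i = v_0 → v_1 → … → v_3 = j of Σ_t A[v_t][v_{t+1}]. For example, for (i, j) = (0, 1) we minimise over 4 possible intermediate vertex sequences; the minimum is 19, attained along the walk 0 → 1 → 0 → 1.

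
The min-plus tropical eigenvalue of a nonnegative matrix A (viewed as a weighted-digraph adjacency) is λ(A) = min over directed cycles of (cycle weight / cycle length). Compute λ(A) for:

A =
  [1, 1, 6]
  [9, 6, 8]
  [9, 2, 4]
λ(A) = 1

Enumerate directed cycles and compute their means (weight / length). Sample:
  cycle 0 → 0: weight = 1, length = 1, mean = 1/1 ≈ 1.000
  cycle 1 → 1: weight = 6, length = 1, mean = 6/1 ≈ 6.000
  cycle 2 → 2: weight = 4, length = 1, mean = 4/1 ≈ 4.000
  cycle 0 → 1 → 0: weight = 10, length = 2, mean = 10/2 ≈ 5.000
  cycle 0 → 2 → 0: weight = 15, length = 2, mean = 15/2 ≈ 7.500
  cycle 1 → 0 → 1: weight = 10, length = 2, mean = 10/2 ≈ 5.000
Minimum mean = 1.000, attained e.g. along the cycle 0 → 0 with weight 1 and length 1. So λ(A) = 1/1 = 1.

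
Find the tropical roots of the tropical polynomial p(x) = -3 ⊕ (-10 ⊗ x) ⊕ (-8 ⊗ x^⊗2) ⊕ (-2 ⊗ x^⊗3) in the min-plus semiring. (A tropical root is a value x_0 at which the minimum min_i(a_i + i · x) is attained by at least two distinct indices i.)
Roots: {-6, -2, 7}

Each tropical root is a break point of the lower envelope of the lines y = a_i + i · x (there are 4 lines, with slopes 0, 1, ..., 3). Only the lines that attain the minimum somewhere contribute to roots; other lines are dominated. Here the surviving (envelope) indices are i = 3, i = 2, i = 1, i = 0.
Intersections between consecutive envelope lines give the roots: for adjacent envelope indices i < j the intersection is x = (a_i − a_j) / (j − i). Reading off the sorted break points: {-6, -2, 7}.
Verification: at each break x_0, at least two indices attain the minimum of min_i(a_i + i · x_0).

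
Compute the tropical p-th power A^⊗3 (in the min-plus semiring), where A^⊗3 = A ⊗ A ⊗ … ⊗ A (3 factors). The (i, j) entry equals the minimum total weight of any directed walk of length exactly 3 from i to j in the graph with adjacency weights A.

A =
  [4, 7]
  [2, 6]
A^⊗3 =
  [12, 15]
  [10, 13]

Each entry (A^⊗3)_ij equals the minimum over all length-3 walks i = v_0 → v_1 → … → v_3 = j of Σ_t A[v_t][v_{t+1}]. For example, for (i, j) = (0, 1) we minimise over 4 possible intermediate vertex sequences; the minimum is 15, attained along the walk 0 → 0 → 0 → 1.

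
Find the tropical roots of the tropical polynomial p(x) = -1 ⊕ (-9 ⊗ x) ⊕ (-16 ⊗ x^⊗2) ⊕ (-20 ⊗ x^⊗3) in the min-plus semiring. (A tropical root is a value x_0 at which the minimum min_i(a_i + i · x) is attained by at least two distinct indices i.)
Roots: {4, 7, 8}

Each tropical root is a break point of the lower envelope of the lines y = a_i + i · x (there are 4 lines, with slopes 0, 1, ..., 3). Only the lines that attain the minimum somewhere contribute to roots; other lines are dominated. Here the surviving (envelope) indices are i = 3, i = 2, i = 1, i = 0.
Intersections between consecutive envelope lines give the roots: for adjacent envelope indices i < j the intersection is x = (a_i − a_j) / (j − i). Reading off the sorted break points: {4, 7, 8}.
Verification: at each break x_0, at least two indices attain the minimum of min_i(a_i + i · x_0).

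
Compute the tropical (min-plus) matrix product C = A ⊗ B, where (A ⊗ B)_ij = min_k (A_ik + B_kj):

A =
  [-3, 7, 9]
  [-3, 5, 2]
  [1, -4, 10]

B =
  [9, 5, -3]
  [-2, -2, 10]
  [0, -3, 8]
A ⊗ B =
  [5, 2, -6]
  [2, -1, -6]
  [-6, -6, -2]

Apply the min-plus product entry-by-entry:
  C[0][0] = min over k of (A[0][0] + B[0][0] = -3 + 9 = 6, A[0][1] + B[1][0] = 7 + -2 = 5, A[0][2] + B[2][0] = 9 + 0 = 9) = 5 (attained at k = 1)
  C[0][1] = min over k of (A[0][0] + B[0][1] = -3 + 5 = 2, A[0][1] + B[1][1] = 7 + -2 = 5, A[0][2] + B[2][1] = 9 + -3 = 6) = 2 (attained at k = 0)
  C[0][2] = min over k of (A[0][0] + B[0][2] = -3 + -3 = -6, A[0][1] + B[1][2] = 7 + 10 = 17, A[0][2] + B[2][2] = 9 + 8 = 17) = -6 (attained at k = 0)
  C[1][0] = min over k of (A[1][0] + B[0][0] = -3 + 9 = 6, A[1][1] + B[1][0] = 5 + -2 = 3, A[1][2] + B[2][0] = 2 + 0 = 2) = 2 (attained at k = 2)
  C[1][1] = min over k of (A[1][0] + B[0][1] = -3 + 5 = 2, A[1][1] + B[1][1] = 5 + -2 = 3, A[1][2] + B[2][1] = 2 + -3 = -1) = -1 (attained at k = 2)
  C[1][2] = min over k of (A[1][0] + B[0][2] = -3 + -3 = -6, A[1][1] + B[1][2] = 5 + 10 = 15, A[1][2] + B[2][2] = 2 + 8 = 10) = -6 (attained at k = 0)
  C[2][0] = min over k of (A[2][0] + B[0][0] = 1 + 9 = 10, A[2][1] + B[1][0] = -4 + -2 = -6, A[2][2] + B[2][0] = 10 + 0 = 10) = -6 (attained at k = 1)
  C[2][1] = min over k of (A[2][0] + B[0][1] = 1 + 5 = 6, A[2][1] + B[1][1] = -4 + -2 = -6, A[2][2] + B[2][1] = 10 + -3 = 7) = -6 (attained at k = 1)
  C[2][2] = min over k of (A[2][0] + B[0][2] = 1 + -3 = -2, A[2][1] + B[1][2] = -4 + 10 = 6, A[2][2] + B[2][2] = 10 + 8 = 18) = -2 (attained at k = 0)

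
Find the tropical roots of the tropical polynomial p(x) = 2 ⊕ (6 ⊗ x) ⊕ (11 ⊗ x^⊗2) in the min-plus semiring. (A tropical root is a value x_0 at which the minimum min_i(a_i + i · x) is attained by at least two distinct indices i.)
Roots: {-5, -4}

Each tropical root is a break point of the lower envelope of the lines y = a_i + i · x (there are 3 lines, with slopes 0, 1, ..., 2). Only the lines that attain the minimum somewhere contribute to roots; other lines are dominated. Here the surviving (envelope) indices are i = 2, i = 1, i = 0.
Intersections between consecutive envelope lines give the roots: for adjacent envelope indices i < j the intersection is x = (a_i − a_j) / (j − i). Reading off the sorted break points: {-5, -4}.
Verification: at each break x_0, at least two indices attain the minimum of min_i(a_i + i · x_0).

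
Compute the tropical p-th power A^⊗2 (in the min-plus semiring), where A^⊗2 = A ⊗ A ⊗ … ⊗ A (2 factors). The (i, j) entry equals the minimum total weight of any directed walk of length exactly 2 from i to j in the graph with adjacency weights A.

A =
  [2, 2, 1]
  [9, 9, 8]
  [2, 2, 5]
A^⊗2 =
  [3, 3, 3]
  [10, 10, 10]
  [4, 4, 3]

Each entry (A^⊗2)_ij equals the minimum over all length-2 walks i = v_0 → v_1 → … → v_2 = j of Σ_t A[v_t][v_{t+1}]. For example, for (i, j) = (0, 2) we minimise over 3 possible intermediate vertex sequences; the minimum is 3, attained along the walk 0 → 0 → 2.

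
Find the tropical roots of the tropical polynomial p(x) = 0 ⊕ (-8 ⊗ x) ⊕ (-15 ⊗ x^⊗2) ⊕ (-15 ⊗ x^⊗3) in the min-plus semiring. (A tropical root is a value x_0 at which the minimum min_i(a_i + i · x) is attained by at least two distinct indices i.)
Roots: {0, 7, 8}

Each tropical root is a break point of the lower envelope of the lines y = a_i + i · x (there are 4 lines, with slopes 0, 1, ..., 3). Only the lines that attain the minimum somewhere contribute to roots; other lines are dominated. Here the surviving (envelope) indices are i = 3, i = 2, i = 1, i = 0.
Intersections between consecutive envelope lines give the roots: for adjacent envelope indices i < j the intersection is x = (a_i − a_j) / (j − i). Reading off the sorted break points: {0, 7, 8}.
Verification: at each break x_0, at least two indices attain the minimum of min_i(a_i + i · x_0).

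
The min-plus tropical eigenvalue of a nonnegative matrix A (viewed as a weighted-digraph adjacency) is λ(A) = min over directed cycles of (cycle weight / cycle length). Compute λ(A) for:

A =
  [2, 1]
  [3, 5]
λ(A) = 2

Enumerate directed cycles and compute their means (weight / length). Sample:
  cycle 0 → 0: weight = 2, length = 1, mean = 2/1 ≈ 2.000
  cycle 1 → 1: weight = 5, length = 1, mean = 5/1 ≈ 5.000
  cycle 0 → 1 → 0: weight = 4, length = 2, mean = 4/2 ≈ 2.000
  cycle 1 → 0 → 1: weight = 4, length = 2, mean = 4/2 ≈ 2.000
Minimum mean = 2.000, attained e.g. along the cycle 0 → 0 with weight 2 and length 1. So λ(A) = 2/1 = 2.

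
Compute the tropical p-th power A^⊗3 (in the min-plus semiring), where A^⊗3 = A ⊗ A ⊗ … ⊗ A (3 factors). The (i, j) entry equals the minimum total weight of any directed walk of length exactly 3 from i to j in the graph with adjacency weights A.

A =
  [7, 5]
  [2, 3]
A^⊗3 =
  [10, 11]
  [8, 9]

Each entry (A^⊗3)_ij equals the minimum over all length-3 walks i = v_0 → v_1 → … → v_3 = j of Σ_t A[v_t][v_{t+1}]. For example, for (i, j) = (0, 1) we minimise over 4 possible intermediate vertex sequences; the minimum is 11, attained along the walk 0 → 1 → 1 → 1.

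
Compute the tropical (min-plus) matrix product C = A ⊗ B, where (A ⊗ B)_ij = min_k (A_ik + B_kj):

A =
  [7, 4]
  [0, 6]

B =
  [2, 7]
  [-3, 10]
A ⊗ B =
  [1, 14]
  [2, 7]

Apply the min-plus product entry-by-entry:
  C[0][0] = min over k of (A[0][0] + B[0][0] = 7 + 2 = 9, A[0][1] + B[1][0] = 4 + -3 = 1) = 1 (attained at k = 1)
  C[0][1] = min over k of (A[0][0] + B[0][1] = 7 + 7 = 14, A[0][1] + B[1][1] = 4 + 10 = 14) = 14 (attained at k = 0)
  C[1][0] = min over k of (A[1][0] + B[0][0] = 0 + 2 = 2, A[1][1] + B[1][0] = 6 + -3 = 3) = 2 (attained at k = 0)
  C[1][1] = min over k of (A[1][0] + B[0][1] = 0 + 7 = 7, A[1][1] + B[1][1] = 6 + 10 = 16) = 7 (attained at k = 0)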